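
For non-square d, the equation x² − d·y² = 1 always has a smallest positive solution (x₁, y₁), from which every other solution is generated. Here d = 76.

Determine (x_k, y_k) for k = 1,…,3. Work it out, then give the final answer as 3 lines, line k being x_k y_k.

57799 6630
6681448801 766414740
772362118440199 88596011107890

√76 → a₀=8, period (1,2,1,1,5,4,5,1,1,2,1,16); ℓ=12 even so k=11
k=0  a_k=8  p_k/q_k = 8/1
k=1  a_k=1  p_k/q_k = 9/1
k=2  a_k=2  p_k/q_k = 26/3
k=3  a_k=1  p_k/q_k = 35/4
…
k=5  a_k=5  p_k/q_k = 340/39
…
k=7  a_k=5  p_k/q_k = 7445/854
k=8  a_k=1  p_k/q_k = 8866/1017
k=9  a_k=1  p_k/q_k = 16311/1871
k=10  a_k=2  p_k/q_k = 41488/4759
k=11  a_k=1  p_k/q_k = 57799/6630
fundamental: x₁=57799, y₁=6630  (since 3340724401 − 76·43956900 = 1)
n=2: (57799,6630)∘(57799,6630) = (57799·57799+76·6630·6630, 57799·6630+6630·57799) = (6681448801,766414740)
n=3: (6681448801,766414740)∘(57799,6630) = (57799·6681448801+76·6630·766414740, 57799·766414740+6630·6681448801) = (772362118440199,88596011107890)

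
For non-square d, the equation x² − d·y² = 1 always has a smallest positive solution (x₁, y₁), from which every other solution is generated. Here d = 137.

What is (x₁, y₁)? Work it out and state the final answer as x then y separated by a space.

√137 = [11; 1,2,2,1,1,2,2,1,22, …], period ℓ=9 (odd) → k=17
step 0: (11, 1)  from 11·(1,0) + (0,1)
step 1: (12, 1)  from 1·(11,1) + (1,0)
step 2: (35, 3)  from 2·(12,1) + (11,1)
…
step 4: (117, 10)  from 1·(82,7) + (35,3)
step 5: (199, 17)  from 1·(117,10) + (82,7)
step 6: (515, 44)  from 2·(199,17) + (117,10)
step 7: (1229, 105)  from 2·(515,44) + (199,17)
step 8: (1744, 149)  from 1·(1229,105) + (515,44)
step 9: (39597, 3383)  from 22·(1744,149) + (1229,105)
step 10: (41341, 3532)  from 1·(39597,3383) + (1744,149)
step 11: (122279, 10447)  from 2·(41341,3532) + (39597,3383)
…
step 13: (408178, 34873)  from 1·(285899,24426) + (122279,10447)
step 14: (694077, 59299)  from 1·(408178,34873) + (285899,24426)
step 15: (1796332, 153471)  from 2·(694077,59299) + (408178,34873)
step 16: (4286741, 366241)  from 2·(1796332,153471) + (694077,59299)
step 17: (6083073, 519712)  from 1·(4286741,366241) + (1796332,153471)
fundamental: x₁=6083073, y₁=519712  (since 37003777123329 − 137·270100562944 = 1)

6083073 519712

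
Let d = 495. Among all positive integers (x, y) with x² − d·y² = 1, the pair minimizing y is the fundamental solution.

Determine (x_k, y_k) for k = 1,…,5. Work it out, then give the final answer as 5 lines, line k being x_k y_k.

√495 = [22; 4,44, …], period ℓ=2 (even) → k=1
i=0: a=22 ⇒ p=22, q=1
i=1: a=4 ⇒ p=89, q=4
(x₁, y₁) = (89, 4);  89² − 495·4² = 1 ✓
(x_2, y_2) = (89·89 + 495·4·4, 89·4 + 4·89) = (15841, 712)
(x_3, y_3) = (89·15841 + 495·4·712, 89·712 + 4·15841) = (2819609, 126732)
(x_4, y_4) = (89·2819609 + 495·4·126732, 89·126732 + 4·2819609) = (501874561, 22557584)
(x_5, y_5) = (89·501874561 + 495·4·22557584, 89·22557584 + 4·501874561) = (89330852249, 4015123220)

89 4
15841 712
2819609 126732
501874561 22557584
89330852249 4015123220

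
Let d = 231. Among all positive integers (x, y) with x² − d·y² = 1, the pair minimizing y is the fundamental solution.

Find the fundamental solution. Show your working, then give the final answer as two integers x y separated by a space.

√231 = [15; 5,30, …], period ℓ=2 (even) → k=1
k=0  a_k=15  p_k/q_k = 15/1
k=1  a_k=5  p_k/q_k = 76/5
→ (76, 5).  Check: 76²=5776, 231·5²=5775, difference 1.

76 5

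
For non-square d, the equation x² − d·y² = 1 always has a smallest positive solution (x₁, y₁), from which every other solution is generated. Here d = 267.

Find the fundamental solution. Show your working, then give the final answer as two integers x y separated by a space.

2402 147

[16; 2,1,15,1,2,32] for √267; ℓ=6 ⇒ convergent index 5
i=0: a=16 ⇒ p=16, q=1
…
i=2: a=1 ⇒ p=49, q=3
i=3: a=15 ⇒ p=768, q=47
i=4: a=1 ⇒ p=817, q=50
i=5: a=2 ⇒ p=2402, q=147
(x₁, y₁) = (2402, 147);  2402² − 267·147² = 1 ✓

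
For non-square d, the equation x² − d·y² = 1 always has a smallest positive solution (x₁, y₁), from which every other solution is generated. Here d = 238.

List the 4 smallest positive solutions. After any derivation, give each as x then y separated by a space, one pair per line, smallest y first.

√238 = [15; 2,2,1,14,1,2,2,30, …], period ℓ=8 (even) → k=7
k=0  a_k=15  p_k/q_k = 15/1
…
k=5  a_k=1  p_k/q_k = 1697/110
k=6  a_k=2  p_k/q_k = 4983/323
k=7  a_k=2  p_k/q_k = 11663/756
→ (11663, 756).  Check: 11663²=136025569, 238·756²=136025568, difference 1.
(11663+756√238)^2 = 272051137 + 17634456√238
(11663+756√238)^3 = 6345864809999 + 411341319900√238
(11663+756√238)^4 = 148023642285985537 + 9594947610352944√238

11663 756
272051137 17634456
6345864809999 411341319900
148023642285985537 9594947610352944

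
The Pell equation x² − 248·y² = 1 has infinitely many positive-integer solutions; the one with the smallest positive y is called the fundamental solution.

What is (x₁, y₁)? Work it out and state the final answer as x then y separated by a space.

63 4

[15; 1,2,1,30] for √248; ℓ=4 ⇒ convergent index 3
i=0: a=15 ⇒ p=15, q=1
i=1: a=1 ⇒ p=16, q=1
i=2: a=2 ⇒ p=47, q=3
i=3: a=1 ⇒ p=63, q=4
fundamental: x₁=63, y₁=4  (since 3969 − 248·16 = 1)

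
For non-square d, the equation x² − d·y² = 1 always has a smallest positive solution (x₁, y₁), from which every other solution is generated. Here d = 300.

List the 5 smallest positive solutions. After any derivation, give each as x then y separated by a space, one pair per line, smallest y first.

√300 = [17; 3,8,3,34, …], period ℓ=4 (even) → k=3
a_0=17:  p_0=17·1+0=17,  q_0=17·0+1=1
a_1=3:  p_1=3·17+1=52,  q_1=3·1+0=3
a_2=8:  p_2=8·52+17=433,  q_2=8·3+1=25
a_3=3:  p_3=3·433+52=1351,  q_3=3·25+3=78
→ (1351, 78).  Check: 1351²=1825201, 300·78²=1825200, difference 1.
n=2: (1351,78)∘(1351,78) = (1351·1351+300·78·78, 1351·78+78·1351) = (3650401,210756)
n=3: (3650401,210756)∘(1351,78) = (1351·3650401+300·78·210756, 1351·210756+78·3650401) = (9863382151,569462634)
n=4: (9863382151,569462634)∘(1351,78) = (1351·9863382151+300·78·569462634, 1351·569462634+78·9863382151) = (26650854921601,1538687826312)
n=5: (26650854921601,1538687826312)∘(1351,78) = (1351·26650854921601+300·78·1538687826312, 1351·1538687826312+78·26650854921601) = (72010600134783751,4157533937232390)

1351 78
3650401 210756
9863382151 569462634
26650854921601 1538687826312
72010600134783751 4157533937232390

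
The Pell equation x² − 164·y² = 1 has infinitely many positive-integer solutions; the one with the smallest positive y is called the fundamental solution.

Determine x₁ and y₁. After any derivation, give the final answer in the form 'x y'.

2049 160

√164 = [12; 1,4,6,4,1,24, …], period ℓ=6 (even) → k=5
step 0: (12, 1)  from 12·(1,0) + (0,1)
…
step 2: (64, 5)  from 4·(13,1) + (12,1)
step 3: (397, 31)  from 6·(64,5) + (13,1)
step 4: (1652, 129)  from 4·(397,31) + (64,5)
step 5: (2049, 160)  from 1·(1652,129) + (397,31)
fundamental: x₁=2049, y₁=160  (since 4198401 − 164·25600 = 1)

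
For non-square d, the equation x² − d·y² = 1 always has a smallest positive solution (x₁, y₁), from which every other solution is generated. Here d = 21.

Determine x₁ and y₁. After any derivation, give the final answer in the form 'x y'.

[4; 1,1,2,1,1,8] for √21; ℓ=6 ⇒ convergent index 5
i=0: a=4 ⇒ p=4, q=1
i=1: a=1 ⇒ p=5, q=1
i=2: a=1 ⇒ p=9, q=2
i=3: a=2 ⇒ p=23, q=5
i=4: a=1 ⇒ p=32, q=7
i=5: a=1 ⇒ p=55, q=12
→ (55, 12).  Check: 55²=3025, 21·12²=3024, difference 1.

55 12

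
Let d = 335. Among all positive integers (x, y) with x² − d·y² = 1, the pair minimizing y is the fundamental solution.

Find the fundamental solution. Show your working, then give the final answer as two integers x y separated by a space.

604 33

d=335: √d = [18; 3,3,3,36] (ℓ=4, even), read p_3/q_3
k=0  a_k=18  p_k/q_k = 18/1
k=1  a_k=3  p_k/q_k = 55/3
k=2  a_k=3  p_k/q_k = 183/10
k=3  a_k=3  p_k/q_k = 604/33
fundamental: x₁=604, y₁=33  (since 364816 − 335·1089 = 1)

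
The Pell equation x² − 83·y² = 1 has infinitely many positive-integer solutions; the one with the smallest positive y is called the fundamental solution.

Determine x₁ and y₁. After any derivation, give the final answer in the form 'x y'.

√83 = [9; 9,18, …], period ℓ=2 (even) → k=1
k=0  a_k=9  p_k/q_k = 9/1
k=1  a_k=9  p_k/q_k = 82/9
(x₁, y₁) = (82, 9);  82² − 83·9² = 1 ✓

82 9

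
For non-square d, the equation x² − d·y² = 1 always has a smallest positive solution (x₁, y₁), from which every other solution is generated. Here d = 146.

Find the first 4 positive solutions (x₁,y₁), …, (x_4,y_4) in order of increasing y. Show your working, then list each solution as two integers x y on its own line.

√146 = [12; 12,24, …], period ℓ=2 (even) → k=1
a_0=12:  p_0=12·1+0=12,  q_0=12·0+1=1
a_1=12:  p_1=12·12+1=145,  q_1=12·1+0=12
fundamental: x₁=145, y₁=12  (since 21025 − 146·144 = 1)
(145+12√146)^2 = 42049 + 3480√146
(145+12√146)^3 = 12194065 + 1009188√146
(145+12√146)^4 = 3536236801 + 292661040√146

145 12
42049 3480
12194065 1009188
3536236801 292661040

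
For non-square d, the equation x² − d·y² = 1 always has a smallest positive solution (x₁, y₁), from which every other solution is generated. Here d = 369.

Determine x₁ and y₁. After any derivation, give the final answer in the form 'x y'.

8396801 437120

[19; 4,1,3,2,7,4,7,2,3,1,4,38] for √369; ℓ=12 ⇒ convergent index 11
i=0: a=19 ⇒ p=19, q=1
i=1: a=4 ⇒ p=77, q=4
…
i=3: a=3 ⇒ p=365, q=19
i=4: a=2 ⇒ p=826, q=43
i=5: a=7 ⇒ p=6147, q=320
…
i=7: a=7 ⇒ p=184045, q=9581
i=8: a=2 ⇒ p=393504, q=20485
…
i=10: a=1 ⇒ p=1758061, q=91521
i=11: a=4 ⇒ p=8396801, q=437120
(x₁, y₁) = (8396801, 437120);  8396801² − 369·437120² = 1 ✓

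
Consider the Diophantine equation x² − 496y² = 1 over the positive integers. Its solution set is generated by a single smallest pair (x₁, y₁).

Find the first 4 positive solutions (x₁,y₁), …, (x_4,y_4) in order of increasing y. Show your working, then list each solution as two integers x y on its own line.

[22; 3,1,2,4,1,…,1,3,44] for √496; ℓ=16 ⇒ convergent index 15
i=0: a=22 ⇒ p=22, q=1
i=1: a=3 ⇒ p=67, q=3
…
i=3: a=2 ⇒ p=245, q=11
…
i=6: a=1 ⇒ p=2383, q=107
…
i=8: a=2 ⇒ p=14543, q=653
…
i=10: a=1 ⇒ p=49709, q=2232
i=11: a=1 ⇒ p=84875, q=3811
i=12: a=4 ⇒ p=389209, q=17476
i=13: a=2 ⇒ p=863293, q=38763
i=14: a=1 ⇒ p=1252502, q=56239
i=15: a=3 ⇒ p=4620799, q=207480
fundamental: x₁=4620799, y₁=207480  (since 21351783398401 − 496·43047950400 = 1)
(4620799+207480√496)^2 = 42703566796801 + 1917446753040√496
(4620799+207480√496)^3 = 394649197502177907199 + 17720272078000750440√496
(4620799+207480√496)^4 = 3647189234337689639247667201 + 163763630995505661818050080√496

4620799 207480
42703566796801 1917446753040
394649197502177907199 17720272078000750440
3647189234337689639247667201 163763630995505661818050080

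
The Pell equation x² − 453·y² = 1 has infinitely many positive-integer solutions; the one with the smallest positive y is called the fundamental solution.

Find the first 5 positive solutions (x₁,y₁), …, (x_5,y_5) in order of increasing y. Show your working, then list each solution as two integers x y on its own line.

√453 = [21; 3,1,1,10,14,10,1,1,3,42, …], period ℓ=10 (even) → k=9
i=0: a=21 ⇒ p=21, q=1
…
i=2: a=1 ⇒ p=85, q=4
…
i=5: a=14 ⇒ p=22199, q=1043
…
i=7: a=1 ⇒ p=245764, q=11547
i=8: a=1 ⇒ p=469329, q=22051
i=9: a=3 ⇒ p=1653751, q=77700
(x₁, y₁) = (1653751, 77700);  1653751² − 453·77700² = 1 ✓
k=2:  x_2 = 1653751·1653751+453·77700·77700 = 5469784740001,  y_2 = 1653751·77700+77700·1653751 = 256992905400
k=3:  x_3 = 1653751·5469784740001+453·77700·256992905400 = 18091323967121133751,  y_3 = 1653751·256992905400+77700·5469784740001 = 850004548596233100
k=4:  x_4 = 1653751·18091323967121133751+453·77700·850004548596233100 = 59837090203895614338960001,  y_4 = 1653751·850004548596233100+77700·18091323967121133751 = 2811391744490881177810800
k=5:  x_5 = 1653751·59837090203895614338960001+453·77700·2811391744490881177810800 = 197911295523547060893371760093751,  y_5 = 1653751·2811391744490881177810800+77700·59837090203895614338960001 = 9298683817686228472822980388500

1653751 77700
5469784740001 256992905400
18091323967121133751 850004548596233100
59837090203895614338960001 2811391744490881177810800
197911295523547060893371760093751 9298683817686228472822980388500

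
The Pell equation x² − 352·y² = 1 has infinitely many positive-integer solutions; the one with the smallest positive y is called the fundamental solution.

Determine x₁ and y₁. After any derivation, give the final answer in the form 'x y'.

√352 → a₀=18, period (1,3,5,9,5,3,1,36); ℓ=8 even so k=7
i=0: a=18 ⇒ p=18, q=1
i=1: a=1 ⇒ p=19, q=1
…
i=4: a=9 ⇒ p=3621, q=193
i=5: a=5 ⇒ p=18499, q=986
i=6: a=3 ⇒ p=59118, q=3151
i=7: a=1 ⇒ p=77617, q=4137
→ (77617, 4137).  Check: 77617²=6024398689, 352·4137²=6024398688, difference 1.

77617 4137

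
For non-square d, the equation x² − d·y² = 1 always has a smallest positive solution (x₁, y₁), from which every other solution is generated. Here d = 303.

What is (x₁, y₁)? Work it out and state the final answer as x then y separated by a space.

2524 145

d=303: √d = [17; 2,2,5,2,2,34] (ℓ=6, even), read p_5/q_5
step 0: (17, 1)  from 17·(1,0) + (0,1)
step 1: (35, 2)  from 2·(17,1) + (1,0)
step 2: (87, 5)  from 2·(35,2) + (17,1)
step 3: (470, 27)  from 5·(87,5) + (35,2)
step 4: (1027, 59)  from 2·(470,27) + (87,5)
step 5: (2524, 145)  from 2·(1027,59) + (470,27)
fundamental: x₁=2524, y₁=145  (since 6370576 − 303·21025 = 1)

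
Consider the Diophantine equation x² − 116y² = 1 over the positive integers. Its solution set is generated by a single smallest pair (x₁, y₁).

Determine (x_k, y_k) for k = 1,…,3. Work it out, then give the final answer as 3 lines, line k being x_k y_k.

√116 = [10; 1,3,2,1,4,1,2,3,1,20, …], period ℓ=10 (even) → k=9
a_0=10:  p_0=10·1+0=10,  q_0=10·0+1=1
…
a_4=1:  p_4=1·97+43=140,  q_4=1·9+4=13
…
a_8=3:  p_8=3·2251+797=7550,  q_8=3·209+74=701
a_9=1:  p_9=1·7550+2251=9801,  q_9=1·701+209=910
(x₁, y₁) = (9801, 910);  9801² − 116·910² = 1 ✓
(x_2, y_2) = (9801·9801 + 116·910·910, 9801·910 + 910·9801) = (192119201, 17837820)
(x_3, y_3) = (9801·192119201 + 116·910·17837820, 9801·17837820 + 910·192119201) = (3765920568201, 349656946730)

9801 910
192119201 17837820
3765920568201 349656946730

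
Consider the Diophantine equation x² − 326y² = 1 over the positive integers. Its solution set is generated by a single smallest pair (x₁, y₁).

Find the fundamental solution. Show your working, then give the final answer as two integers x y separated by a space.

√326 = [18; 18,36, …], period ℓ=2 (even) → k=1
i=0: a=18 ⇒ p=18, q=1
i=1: a=18 ⇒ p=325, q=18
fundamental: x₁=325, y₁=18  (since 105625 − 326·324 = 1)

325 18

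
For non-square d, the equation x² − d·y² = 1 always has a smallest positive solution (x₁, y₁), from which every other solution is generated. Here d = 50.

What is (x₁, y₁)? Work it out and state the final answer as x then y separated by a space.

√50 → a₀=7, period (14); ℓ=1 odd so k=1
step 0: (7, 1)  from 7·(1,0) + (0,1)
step 1: (99, 14)  from 14·(7,1) + (1,0)
(x₁, y₁) = (99, 14);  99² − 50·14² = 1 ✓

99 14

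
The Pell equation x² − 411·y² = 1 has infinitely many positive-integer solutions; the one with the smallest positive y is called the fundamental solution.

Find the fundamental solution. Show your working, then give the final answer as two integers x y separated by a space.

49730 2453

√411 = [20; 3,1,1,1,19,1,1,1,3,40, …], period ℓ=10 (even) → k=9
i=0: a=20 ⇒ p=20, q=1
i=1: a=3 ⇒ p=61, q=3
…
i=3: a=1 ⇒ p=142, q=7
i=4: a=1 ⇒ p=223, q=11
…
i=7: a=1 ⇒ p=8981, q=443
i=8: a=1 ⇒ p=13583, q=670
i=9: a=3 ⇒ p=49730, q=2453
(x₁, y₁) = (49730, 2453);  49730² − 411·2453² = 1 ✓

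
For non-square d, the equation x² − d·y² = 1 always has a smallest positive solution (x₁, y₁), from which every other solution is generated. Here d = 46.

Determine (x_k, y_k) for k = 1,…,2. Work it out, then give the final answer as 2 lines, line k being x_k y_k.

24335 3588
1184384449 174627960

√46 = [6; 1,3,1,1,2,6,2,1,1,3,1,12, …], period ℓ=12 (even) → k=11
step 0: (6, 1)  from 6·(1,0) + (0,1)
…
step 9: (5297, 781)  from 1·(3147,464) + (2150,317)
step 10: (19038, 2807)  from 3·(5297,781) + (3147,464)
step 11: (24335, 3588)  from 1·(19038,2807) + (5297,781)
fundamental: x₁=24335, y₁=3588  (since 592192225 − 46·12873744 = 1)
k=2:  x_2 = 24335·24335+46·3588·3588 = 1184384449,  y_2 = 24335·3588+3588·24335 = 174627960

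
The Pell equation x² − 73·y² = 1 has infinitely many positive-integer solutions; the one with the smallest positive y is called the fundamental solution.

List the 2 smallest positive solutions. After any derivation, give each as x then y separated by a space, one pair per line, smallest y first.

√73 = [8; 1,1,5,5,1,1,16, …], period ℓ=7 (odd) → k=13
k=0  a_k=8  p_k/q_k = 8/1
…
k=3  a_k=5  p_k/q_k = 94/11
k=4  a_k=5  p_k/q_k = 487/57
k=5  a_k=1  p_k/q_k = 581/68
k=6  a_k=1  p_k/q_k = 1068/125
…
k=9  a_k=1  p_k/q_k = 36406/4261
k=10  a_k=5  p_k/q_k = 200767/23498
k=11  a_k=5  p_k/q_k = 1040241/121751
k=12  a_k=1  p_k/q_k = 1241008/145249
k=13  a_k=1  p_k/q_k = 2281249/267000
→ (2281249, 267000).  Check: 2281249²=5204097000001, 73·267000²=5204097000000, difference 1.
n=2: (2281249,267000)∘(2281249,267000) = (2281249·2281249+73·267000·267000, 2281249·267000+267000·2281249) = (10408194000001,1218186966000)

2281249 267000
10408194000001 1218186966000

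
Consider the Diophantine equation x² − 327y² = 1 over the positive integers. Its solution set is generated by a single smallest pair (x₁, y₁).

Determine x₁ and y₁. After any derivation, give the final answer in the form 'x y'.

217 12

d=327: √d = [18; 12,36] (ℓ=2, even), read p_1/q_1
i=0: a=18 ⇒ p=18, q=1
i=1: a=12 ⇒ p=217, q=12
fundamental: x₁=217, y₁=12  (since 47089 − 327·144 = 1)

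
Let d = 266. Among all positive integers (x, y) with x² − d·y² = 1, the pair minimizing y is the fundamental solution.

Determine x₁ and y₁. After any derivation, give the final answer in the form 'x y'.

685 42

d=266: √d = [16; 3,4,3,32] (ℓ=4, even), read p_3/q_3
i=0: a=16 ⇒ p=16, q=1
…
i=2: a=4 ⇒ p=212, q=13
i=3: a=3 ⇒ p=685, q=42
→ (685, 42).  Check: 685²=469225, 266·42²=469224, difference 1.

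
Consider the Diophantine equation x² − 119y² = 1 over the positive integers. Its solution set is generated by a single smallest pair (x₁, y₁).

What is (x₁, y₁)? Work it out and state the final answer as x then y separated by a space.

120 11

[10; 1,9,1,20] for √119; ℓ=4 ⇒ convergent index 3
a_0=10:  p_0=10·1+0=10,  q_0=10·0+1=1
…
a_2=9:  p_2=9·11+10=109,  q_2=9·1+1=10
a_3=1:  p_3=1·109+11=120,  q_3=1·10+1=11
(x₁, y₁) = (120, 11);  120² − 119·11² = 1 ✓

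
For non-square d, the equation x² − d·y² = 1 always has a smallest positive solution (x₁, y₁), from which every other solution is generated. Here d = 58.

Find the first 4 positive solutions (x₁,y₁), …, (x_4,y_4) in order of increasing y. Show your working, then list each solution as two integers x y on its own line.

[7; 1,1,1,1,1,1,14] for √58; ℓ=7 ⇒ convergent index 13
i=0: a=7 ⇒ p=7, q=1
i=1: a=1 ⇒ p=8, q=1
i=2: a=1 ⇒ p=15, q=2
…
i=5: a=1 ⇒ p=61, q=8
i=6: a=1 ⇒ p=99, q=13
i=7: a=14 ⇒ p=1447, q=190
i=8: a=1 ⇒ p=1546, q=203
i=9: a=1 ⇒ p=2993, q=393
i=10: a=1 ⇒ p=4539, q=596
…
i=12: a=1 ⇒ p=12071, q=1585
i=13: a=1 ⇒ p=19603, q=2574
→ (19603, 2574).  Check: 19603²=384277609, 58·2574²=384277608, difference 1.
n=2: (19603,2574)∘(19603,2574) = (19603·19603+58·2574·2574, 19603·2574+2574·19603) = (768555217,100916244)
n=3: (768555217,100916244)∘(19603,2574) = (19603·768555217+58·2574·100916244, 19603·100916244+2574·768555217) = (30131975818099,3956522259690)
n=4: (30131975818099,3956522259690)∘(19603,2574) = (19603·30131975818099+58·2574·3956522259690, 19603·3956522259690+2574·30131975818099) = (1181354243155834177,155119411612489896)

19603 2574
768555217 100916244
30131975818099 3956522259690
1181354243155834177 155119411612489896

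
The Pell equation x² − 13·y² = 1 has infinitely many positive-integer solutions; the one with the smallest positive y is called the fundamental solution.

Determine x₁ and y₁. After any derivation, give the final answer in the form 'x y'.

649 180

d=13: √d = [3; 1,1,1,1,6] (ℓ=5, odd), read p_9/q_9
a_0=3:  p_0=3·1+0=3,  q_0=3·0+1=1
…
a_8=1:  p_8=1·256+137=393,  q_8=1·71+38=109
a_9=1:  p_9=1·393+256=649,  q_9=1·109+71=180
→ (649, 180).  Check: 649²=421201, 13·180²=421200, difference 1.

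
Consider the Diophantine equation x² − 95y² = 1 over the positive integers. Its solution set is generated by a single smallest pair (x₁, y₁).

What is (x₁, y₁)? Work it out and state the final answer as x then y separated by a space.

39 4

[9; 1,2,1,18] for √95; ℓ=4 ⇒ convergent index 3
a_0=9:  p_0=9·1+0=9,  q_0=9·0+1=1
…
a_2=2:  p_2=2·10+9=29,  q_2=2·1+1=3
a_3=1:  p_3=1·29+10=39,  q_3=1·3+1=4
(x₁, y₁) = (39, 4);  39² − 95·4² = 1 ✓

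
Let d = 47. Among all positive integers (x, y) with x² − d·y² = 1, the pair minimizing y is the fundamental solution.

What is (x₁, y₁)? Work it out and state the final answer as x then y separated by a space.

√47 = [6; 1,5,1,12, …], period ℓ=4 (even) → k=3
a_0=6:  p_0=6·1+0=6,  q_0=6·0+1=1
a_1=1:  p_1=1·6+1=7,  q_1=1·1+0=1
a_2=5:  p_2=5·7+6=41,  q_2=5·1+1=6
a_3=1:  p_3=1·41+7=48,  q_3=1·6+1=7
→ (48, 7).  Check: 48²=2304, 47·7²=2303, difference 1.

48 7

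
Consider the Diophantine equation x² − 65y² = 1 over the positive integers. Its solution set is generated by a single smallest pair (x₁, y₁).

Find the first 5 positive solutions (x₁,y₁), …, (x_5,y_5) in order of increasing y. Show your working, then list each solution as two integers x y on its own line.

√65 → a₀=8, period (16); ℓ=1 odd so k=1
step 0: (8, 1)  from 8·(1,0) + (0,1)
step 1: (129, 16)  from 16·(8,1) + (1,0)
(x₁, y₁) = (129, 16);  129² − 65·16² = 1 ✓
n=2: (129,16)∘(129,16) = (129·129+65·16·16, 129·16+16·129) = (33281,4128)
n=3: (33281,4128)∘(129,16) = (129·33281+65·16·4128, 129·4128+16·33281) = (8586369,1065008)
n=4: (8586369,1065008)∘(129,16) = (129·8586369+65·16·1065008, 129·1065008+16·8586369) = (2215249921,274767936)
n=5: (2215249921,274767936)∘(129,16) = (129·2215249921+65·16·274767936, 129·274767936+16·2215249921) = (571525893249,70889062480)

129 16
33281 4128
8586369 1065008
2215249921 274767936
571525893249 70889062480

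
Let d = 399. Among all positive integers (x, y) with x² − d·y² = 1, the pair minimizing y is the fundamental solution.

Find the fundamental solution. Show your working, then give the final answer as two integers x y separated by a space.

20 1

d=399: √d = [19; 1,38] (ℓ=2, even), read p_1/q_1
step 0: (19, 1)  from 19·(1,0) + (0,1)
step 1: (20, 1)  from 1·(19,1) + (1,0)
fundamental: x₁=20, y₁=1  (since 400 − 399·1 = 1)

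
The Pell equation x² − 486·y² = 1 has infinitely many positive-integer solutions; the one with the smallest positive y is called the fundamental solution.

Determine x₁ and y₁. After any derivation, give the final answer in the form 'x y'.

485 22

d=486: √d = [22; 22,44] (ℓ=2, even), read p_1/q_1
a_0=22:  p_0=22·1+0=22,  q_0=22·0+1=1
a_1=22:  p_1=22·22+1=485,  q_1=22·1+0=22
(x₁, y₁) = (485, 22);  485² − 486·22² = 1 ✓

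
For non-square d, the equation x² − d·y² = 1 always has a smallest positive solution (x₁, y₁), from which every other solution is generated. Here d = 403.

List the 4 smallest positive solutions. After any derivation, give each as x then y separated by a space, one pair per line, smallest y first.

669878 33369
897473069767 44706317964
1202394930058086974 59895557730143415
1610915821914004898868577 80245432842261314788776

√403 = [20; 13,2,1,3,1,3,1,2,13,40, …], period ℓ=10 (even) → k=9
i=0: a=20 ⇒ p=20, q=1
i=1: a=13 ⇒ p=261, q=13
i=2: a=2 ⇒ p=542, q=27
i=3: a=1 ⇒ p=803, q=40
i=4: a=3 ⇒ p=2951, q=147
i=5: a=1 ⇒ p=3754, q=187
…
i=7: a=1 ⇒ p=17967, q=895
i=8: a=2 ⇒ p=50147, q=2498
i=9: a=13 ⇒ p=669878, q=33369
fundamental: x₁=669878, y₁=33369  (since 448736534884 − 403·1113490161 = 1)
(x_2, y_2) = (669878·669878 + 403·33369·33369, 669878·33369 + 33369·669878) = (897473069767, 44706317964)
(x_3, y_3) = (669878·897473069767 + 403·33369·44706317964, 669878·44706317964 + 33369·897473069767) = (1202394930058086974, 59895557730143415)
(x_4, y_4) = (669878·1202394930058086974 + 403·33369·59895557730143415, 669878·59895557730143415 + 33369·1202394930058086974) = (1610915821914004898868577, 80245432842261314788776)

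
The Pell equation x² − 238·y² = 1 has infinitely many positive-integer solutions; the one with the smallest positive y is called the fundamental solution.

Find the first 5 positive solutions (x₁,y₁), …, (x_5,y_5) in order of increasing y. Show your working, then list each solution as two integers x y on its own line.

√238 = [15; 2,2,1,14,1,2,2,30, …], period ℓ=8 (even) → k=7
a_0=15:  p_0=15·1+0=15,  q_0=15·0+1=1
…
a_5=1:  p_5=1·1589+108=1697,  q_5=1·103+7=110
a_6=2:  p_6=2·1697+1589=4983,  q_6=2·110+103=323
a_7=2:  p_7=2·4983+1697=11663,  q_7=2·323+110=756
(x₁, y₁) = (11663, 756);  11663² − 238·756² = 1 ✓
(x_2, y_2) = (11663·11663 + 238·756·756, 11663·756 + 756·11663) = (272051137, 17634456)
(x_3, y_3) = (11663·272051137 + 238·756·17634456, 11663·17634456 + 756·272051137) = (6345864809999, 411341319900)
(x_4, y_4) = (11663·6345864809999 + 238·756·411341319900, 11663·411341319900 + 756·6345864809999) = (148023642285985537, 9594947610352944)
(x_5, y_5) = (11663·148023642285985537 + 238·756·9594947610352944, 11663·9594947610352944 + 756·148023642285985537) = (3452799473617033826063, 223811747547751451844)

11663 756
272051137 17634456
6345864809999 411341319900
148023642285985537 9594947610352944
3452799473617033826063 223811747547751451844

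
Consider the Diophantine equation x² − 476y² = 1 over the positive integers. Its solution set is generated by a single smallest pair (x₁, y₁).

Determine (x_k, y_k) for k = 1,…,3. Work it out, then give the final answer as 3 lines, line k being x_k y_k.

√476 = [21; 1,4,2,10,2,4,1,42, …], period ℓ=8 (even) → k=7
k=0  a_k=21  p_k/q_k = 21/1
…
k=2  a_k=4  p_k/q_k = 109/5
…
k=5  a_k=2  p_k/q_k = 5258/241
k=6  a_k=4  p_k/q_k = 23541/1079
k=7  a_k=1  p_k/q_k = 28799/1320
(x₁, y₁) = (28799, 1320);  28799² − 476·1320² = 1 ✓
n=2: (28799,1320)∘(28799,1320) = (28799·28799+476·1320·1320, 28799·1320+1320·28799) = (1658764801,76029360)
n=3: (1658764801,76029360)∘(28799,1320) = (28799·1658764801+476·1320·76029360, 28799·76029360+1320·1658764801) = (95541534979199,4379139075960)

28799 1320
1658764801 76029360
95541534979199 4379139075960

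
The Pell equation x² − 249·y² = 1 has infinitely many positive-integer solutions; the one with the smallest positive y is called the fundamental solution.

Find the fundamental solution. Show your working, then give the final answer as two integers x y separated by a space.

√249 = [15; 1,3,1,1,5,…,3,1,30, …], period ℓ=16 (even) → k=15
i=0: a=15 ⇒ p=15, q=1
i=1: a=1 ⇒ p=16, q=1
i=2: a=3 ⇒ p=63, q=4
i=3: a=1 ⇒ p=79, q=5
i=4: a=1 ⇒ p=142, q=9
i=5: a=5 ⇒ p=789, q=50
i=6: a=1 ⇒ p=931, q=59
…
i=8: a=10 ⇒ p=36751, q=2329
i=9: a=3 ⇒ p=113835, q=7214
i=10: a=1 ⇒ p=150586, q=9543
i=11: a=5 ⇒ p=866765, q=54929
…
i=13: a=1 ⇒ p=1884116, q=119401
i=14: a=3 ⇒ p=6669699, q=422675
i=15: a=1 ⇒ p=8553815, q=542076
(x₁, y₁) = (8553815, 542076);  8553815² − 249·542076² = 1 ✓

8553815 542076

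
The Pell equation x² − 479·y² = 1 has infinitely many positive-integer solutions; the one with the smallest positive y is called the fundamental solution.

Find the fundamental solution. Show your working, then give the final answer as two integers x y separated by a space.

2989440 136591

d=479: √d = [21; 1,7,1,3,2,21,2,3,1,7,1,42] (ℓ=12, even), read p_11/q_11
a_0=21:  p_0=21·1+0=21,  q_0=21·0+1=1
a_1=1:  p_1=1·21+1=22,  q_1=1·1+0=1
a_2=7:  p_2=7·22+21=175,  q_2=7·1+1=8
a_3=1:  p_3=1·175+22=197,  q_3=1·8+1=9
…
a_6=21:  p_6=21·1729+766=37075,  q_6=21·79+35=1694
a_7=2:  p_7=2·37075+1729=75879,  q_7=2·1694+79=3467
…
a_9=1:  p_9=1·264712+75879=340591,  q_9=1·12095+3467=15562
a_10=7:  p_10=7·340591+264712=2648849,  q_10=7·15562+12095=121029
a_11=1:  p_11=1·2648849+340591=2989440,  q_11=1·121029+15562=136591
→ (2989440, 136591).  Check: 2989440²=8936751513600, 479·136591²=8936751513599, difference 1.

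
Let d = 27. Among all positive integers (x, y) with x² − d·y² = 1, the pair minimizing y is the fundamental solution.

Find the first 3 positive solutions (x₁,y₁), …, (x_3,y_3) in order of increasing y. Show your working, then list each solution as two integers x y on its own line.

[5; 5,10] for √27; ℓ=2 ⇒ convergent index 1
k=0  a_k=5  p_k/q_k = 5/1
k=1  a_k=5  p_k/q_k = 26/5
fundamental: x₁=26, y₁=5  (since 676 − 27·25 = 1)
(26+5√27)^2 = 1351 + 260√27
(26+5√27)^3 = 70226 + 13515√27

26 5
1351 260
70226 13515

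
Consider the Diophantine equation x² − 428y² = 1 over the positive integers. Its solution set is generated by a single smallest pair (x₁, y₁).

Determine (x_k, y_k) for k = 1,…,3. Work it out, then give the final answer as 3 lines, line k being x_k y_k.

√428 → a₀=20, period (1,2,4,1,5,10,5,1,4,2,1,40); ℓ=12 even so k=11
a_0=20:  p_0=20·1+0=20,  q_0=20·0+1=1
…
a_2=2:  p_2=2·21+20=62,  q_2=2·1+1=3
a_3=4:  p_3=4·62+21=269,  q_3=4·3+1=13
a_4=1:  p_4=1·269+62=331,  q_4=1·13+3=16
…
a_7=5:  p_7=5·19571+1924=99779,  q_7=5·946+93=4823
a_8=1:  p_8=1·99779+19571=119350,  q_8=1·4823+946=5769
a_9=4:  p_9=4·119350+99779=577179,  q_9=4·5769+4823=27899
a_10=2:  p_10=2·577179+119350=1273708,  q_10=2·27899+5769=61567
a_11=1:  p_11=1·1273708+577179=1850887,  q_11=1·61567+27899=89466
(x₁, y₁) = (1850887, 89466);  1850887² − 428·89466² = 1 ✓
(x_2, y_2) = (1850887·1850887 + 428·89466·89466, 1850887·89466 + 89466·1850887) = (6851565373537, 331182912684)
(x_3, y_3) = (1850887·6851565373537 + 428·89466·331182912684, 1850887·331182912684 + 89466·6851565373537) = (25362946559057703751, 1225964295417811950)

1850887 89466
6851565373537 331182912684
25362946559057703751 1225964295417811950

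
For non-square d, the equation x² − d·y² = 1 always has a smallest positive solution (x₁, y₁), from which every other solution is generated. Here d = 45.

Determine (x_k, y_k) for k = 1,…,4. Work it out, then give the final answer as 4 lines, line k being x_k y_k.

161 24
51841 7728
16692641 2488392
5374978561 801254496

[6; 1,2,2,2,1,12] for √45; ℓ=6 ⇒ convergent index 5
a_0=6:  p_0=6·1+0=6,  q_0=6·0+1=1
a_1=1:  p_1=1·6+1=7,  q_1=1·1+0=1
a_2=2:  p_2=2·7+6=20,  q_2=2·1+1=3
a_3=2:  p_3=2·20+7=47,  q_3=2·3+1=7
a_4=2:  p_4=2·47+20=114,  q_4=2·7+3=17
a_5=1:  p_5=1·114+47=161,  q_5=1·17+7=24
→ (161, 24).  Check: 161²=25921, 45·24²=25920, difference 1.
(x_2, y_2) = (161·161 + 45·24·24, 161·24 + 24·161) = (51841, 7728)
(x_3, y_3) = (161·51841 + 45·24·7728, 161·7728 + 24·51841) = (16692641, 2488392)
(x_4, y_4) = (161·16692641 + 45·24·2488392, 161·2488392 + 24·16692641) = (5374978561, 801254496)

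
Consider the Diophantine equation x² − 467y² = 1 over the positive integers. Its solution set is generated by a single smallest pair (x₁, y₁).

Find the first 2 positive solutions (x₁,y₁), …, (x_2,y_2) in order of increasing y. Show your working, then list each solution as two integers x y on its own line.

√467 → a₀=21, period (1,1,1,1,3,…,1,1,42); ℓ=14 even so k=13
k=0  a_k=21  p_k/q_k = 21/1
k=1  a_k=1  p_k/q_k = 22/1
k=2  a_k=1  p_k/q_k = 43/2
…
k=5  a_k=3  p_k/q_k = 389/18
k=6  a_k=3  p_k/q_k = 1275/59
…
k=10  a_k=1  p_k/q_k = 358232/16577
…
k=12  a_k=1  p_k/q_k = 991929/45901
k=13  a_k=1  p_k/q_k = 1625626/75225
fundamental: x₁=1625626, y₁=75225  (since 2642659891876 − 467·5658800625 = 1)
k=2:  x_2 = 1625626·1625626+467·75225·75225 = 5285319783751,  y_2 = 1625626·75225+75225·1625626 = 244575431700

1625626 75225
5285319783751 244575431700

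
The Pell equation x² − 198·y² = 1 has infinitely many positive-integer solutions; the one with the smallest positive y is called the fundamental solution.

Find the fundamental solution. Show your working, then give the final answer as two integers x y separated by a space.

197 14

d=198: √d = [14; 14,28] (ℓ=2, even), read p_1/q_1
step 0: (14, 1)  from 14·(1,0) + (0,1)
step 1: (197, 14)  from 14·(14,1) + (1,0)
(x₁, y₁) = (197, 14);  197² − 198·14² = 1 ✓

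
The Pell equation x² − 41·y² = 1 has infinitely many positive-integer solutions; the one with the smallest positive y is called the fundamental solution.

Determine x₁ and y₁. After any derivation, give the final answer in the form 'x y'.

√41 → a₀=6, period (2,2,12); ℓ=3 odd so k=5
a_0=6:  p_0=6·1+0=6,  q_0=6·0+1=1
a_1=2:  p_1=2·6+1=13,  q_1=2·1+0=2
…
a_3=12:  p_3=12·32+13=397,  q_3=12·5+2=62
a_4=2:  p_4=2·397+32=826,  q_4=2·62+5=129
a_5=2:  p_5=2·826+397=2049,  q_5=2·129+62=320
(x₁, y₁) = (2049, 320);  2049² − 41·320² = 1 ✓

2049 320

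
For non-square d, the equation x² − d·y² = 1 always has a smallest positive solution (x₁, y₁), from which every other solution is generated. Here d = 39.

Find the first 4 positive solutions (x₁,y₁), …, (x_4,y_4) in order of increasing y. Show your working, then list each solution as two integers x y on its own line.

25 4
1249 200
62425 9996
3120001 499600

√39 → a₀=6, period (4,12); ℓ=2 even so k=1
i=0: a=6 ⇒ p=6, q=1
i=1: a=4 ⇒ p=25, q=4
(x₁, y₁) = (25, 4);  25² − 39·4² = 1 ✓
(25+4√39)^2 = 1249 + 200√39
(25+4√39)^3 = 62425 + 9996√39
(25+4√39)^4 = 3120001 + 499600√39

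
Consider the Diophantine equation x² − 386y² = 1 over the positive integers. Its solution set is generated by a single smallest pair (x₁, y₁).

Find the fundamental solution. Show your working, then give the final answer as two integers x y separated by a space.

√386 = [19; 1,1,1,4,1,18,1,4,1,1,1,38, …], period ℓ=12 (even) → k=11
i=0: a=19 ⇒ p=19, q=1
…
i=6: a=18 ⇒ p=6287, q=320
…
i=9: a=1 ⇒ p=39392, q=2005
i=10: a=1 ⇒ p=72163, q=3673
i=11: a=1 ⇒ p=111555, q=5678
→ (111555, 5678).  Check: 111555²=12444518025, 386·5678²=12444518024, difference 1.

111555 5678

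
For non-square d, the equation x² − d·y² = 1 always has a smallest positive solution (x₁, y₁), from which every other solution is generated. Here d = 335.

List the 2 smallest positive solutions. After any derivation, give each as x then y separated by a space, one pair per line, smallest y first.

√335 → a₀=18, period (3,3,3,36); ℓ=4 even so k=3
a_0=18:  p_0=18·1+0=18,  q_0=18·0+1=1
a_1=3:  p_1=3·18+1=55,  q_1=3·1+0=3
a_2=3:  p_2=3·55+18=183,  q_2=3·3+1=10
a_3=3:  p_3=3·183+55=604,  q_3=3·10+3=33
→ (604, 33).  Check: 604²=364816, 335·33²=364815, difference 1.
(604+33√335)^2 = 729631 + 39864√335

604 33
729631 39864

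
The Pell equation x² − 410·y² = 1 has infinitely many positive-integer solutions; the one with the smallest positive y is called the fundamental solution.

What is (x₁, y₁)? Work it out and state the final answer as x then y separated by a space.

81 4

√410 = [20; 4,40, …], period ℓ=2 (even) → k=1
a_0=20:  p_0=20·1+0=20,  q_0=20·0+1=1
a_1=4:  p_1=4·20+1=81,  q_1=4·1+0=4
(x₁, y₁) = (81, 4);  81² − 410·4² = 1 ✓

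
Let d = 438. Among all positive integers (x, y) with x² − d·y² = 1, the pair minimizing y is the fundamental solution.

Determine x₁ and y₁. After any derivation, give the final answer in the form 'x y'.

293 14

d=438: √d = [20; 1,12,1,40] (ℓ=4, even), read p_3/q_3
step 0: (20, 1)  from 20·(1,0) + (0,1)
step 1: (21, 1)  from 1·(20,1) + (1,0)
step 2: (272, 13)  from 12·(21,1) + (20,1)
step 3: (293, 14)  from 1·(272,13) + (21,1)
(x₁, y₁) = (293, 14);  293² − 438·14² = 1 ✓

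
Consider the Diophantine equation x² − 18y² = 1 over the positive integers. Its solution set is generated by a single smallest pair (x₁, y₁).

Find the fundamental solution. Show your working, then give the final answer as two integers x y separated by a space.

17 4

[4; 4,8] for √18; ℓ=2 ⇒ convergent index 1
step 0: (4, 1)  from 4·(1,0) + (0,1)
step 1: (17, 4)  from 4·(4,1) + (1,0)
fundamental: x₁=17, y₁=4  (since 289 − 18·16 = 1)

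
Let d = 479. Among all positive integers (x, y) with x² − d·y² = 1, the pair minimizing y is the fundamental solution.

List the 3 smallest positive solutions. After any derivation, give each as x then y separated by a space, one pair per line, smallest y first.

[21; 1,7,1,3,2,21,2,3,1,7,1,42] for √479; ℓ=12 ⇒ convergent index 11
i=0: a=21 ⇒ p=21, q=1
…
i=3: a=1 ⇒ p=197, q=9
…
i=7: a=2 ⇒ p=75879, q=3467
i=8: a=3 ⇒ p=264712, q=12095
i=9: a=1 ⇒ p=340591, q=15562
i=10: a=7 ⇒ p=2648849, q=121029
i=11: a=1 ⇒ p=2989440, q=136591
fundamental: x₁=2989440, y₁=136591  (since 8936751513600 − 479·18657101281 = 1)
n=2: (2989440,136591)∘(2989440,136591) = (2989440·2989440+479·136591·136591, 2989440·136591+136591·2989440) = (17873503027199,816661198080)
n=3: (17873503027199,816661198080)∘(2989440,136591) = (2989440·17873503027199+479·136591·816661198080, 2989440·816661198080+136591·17873503027199) = (106863529779256567680,4882719303976413809)

2989440 136591
17873503027199 816661198080
106863529779256567680 4882719303976413809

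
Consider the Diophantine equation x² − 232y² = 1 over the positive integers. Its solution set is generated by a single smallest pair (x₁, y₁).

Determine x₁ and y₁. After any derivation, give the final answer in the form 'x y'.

19603 1287

√232 = [15; 4,3,7,3,4,30, …], period ℓ=6 (even) → k=5
k=0  a_k=15  p_k/q_k = 15/1
…
k=4  a_k=3  p_k/q_k = 4539/298
k=5  a_k=4  p_k/q_k = 19603/1287
→ (19603, 1287).  Check: 19603²=384277609, 232·1287²=384277608, difference 1.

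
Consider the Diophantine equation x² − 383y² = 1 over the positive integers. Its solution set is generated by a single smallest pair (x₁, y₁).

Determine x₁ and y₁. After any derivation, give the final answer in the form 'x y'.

d=383: √d = [19; 1,1,3,19,3,1,1,38] (ℓ=8, even), read p_7/q_7
i=0: a=19 ⇒ p=19, q=1
i=1: a=1 ⇒ p=20, q=1
i=2: a=1 ⇒ p=39, q=2
…
i=4: a=19 ⇒ p=2642, q=135
…
i=6: a=1 ⇒ p=10705, q=547
i=7: a=1 ⇒ p=18768, q=959
→ (18768, 959).  Check: 18768²=352237824, 383·959²=352237823, difference 1.

18768 959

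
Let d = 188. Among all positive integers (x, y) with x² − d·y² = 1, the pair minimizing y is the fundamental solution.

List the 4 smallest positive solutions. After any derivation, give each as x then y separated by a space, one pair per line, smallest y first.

4607 336
42448897 3095904
391124132351 28525659120
3603817713033217 262835420035776

d=188: √d = [13; 1,2,2,6,2,2,1,26] (ℓ=8, even), read p_7/q_7
step 0: (13, 1)  from 13·(1,0) + (0,1)
…
step 2: (41, 3)  from 2·(14,1) + (13,1)
step 3: (96, 7)  from 2·(41,3) + (14,1)
…
step 6: (3277, 239)  from 2·(1330,97) + (617,45)
step 7: (4607, 336)  from 1·(3277,239) + (1330,97)
→ (4607, 336).  Check: 4607²=21224449, 188·336²=21224448, difference 1.
(4607+336√188)^2 = 42448897 + 3095904√188
(4607+336√188)^3 = 391124132351 + 28525659120√188
(4607+336√188)^4 = 3603817713033217 + 262835420035776√188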